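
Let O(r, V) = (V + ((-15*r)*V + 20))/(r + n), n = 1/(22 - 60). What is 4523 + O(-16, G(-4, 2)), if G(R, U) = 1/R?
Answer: 787439/174 ≈ 4525.5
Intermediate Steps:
n = -1/38 (n = 1/(-38) = -1/38 ≈ -0.026316)
O(r, V) = (20 + V - 15*V*r)/(-1/38 + r) (O(r, V) = (V + ((-15*r)*V + 20))/(r - 1/38) = (V + (-15*V*r + 20))/(-1/38 + r) = (V + (20 - 15*V*r))/(-1/38 + r) = (20 + V - 15*V*r)/(-1/38 + r))
4523 + O(-16, G(-4, 2)) = 4523 + 38*(20 + 1/(-4) - 15*(-16)/(-4))/(-1 + 38*(-16)) = 4523 + 38*(20 - ¼ - 15*(-¼)*(-16))/(-1 - 608) = 4523 + 38*(20 - ¼ - 60)/(-609) = 4523 + 38*(-1/609)*(-161/4) = 4523 + 437/174 = 787439/174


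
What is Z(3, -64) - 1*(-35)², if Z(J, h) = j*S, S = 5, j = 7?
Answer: -1190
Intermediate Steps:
Z(J, h) = 35 (Z(J, h) = 7*5 = 35)
Z(3, -64) - 1*(-35)² = 35 - 1*(-35)² = 35 - 1*1225 = 35 - 1225 = -1190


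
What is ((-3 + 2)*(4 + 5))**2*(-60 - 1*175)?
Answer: -19035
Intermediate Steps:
((-3 + 2)*(4 + 5))**2*(-60 - 1*175) = (-1*9)**2*(-60 - 175) = (-9)**2*(-235) = 81*(-235) = -19035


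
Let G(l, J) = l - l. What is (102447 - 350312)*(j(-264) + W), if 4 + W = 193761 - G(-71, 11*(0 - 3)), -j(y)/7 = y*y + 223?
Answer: 73287731740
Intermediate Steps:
j(y) = -1561 - 7*y**2 (j(y) = -7*(y*y + 223) = -7*(y**2 + 223) = -7*(223 + y**2) = -1561 - 7*y**2)
G(l, J) = 0
W = 193757 (W = -4 + (193761 - 1*0) = -4 + (193761 + 0) = -4 + 193761 = 193757)
(102447 - 350312)*(j(-264) + W) = (102447 - 350312)*((-1561 - 7*(-264)**2) + 193757) = -247865*((-1561 - 7*69696) + 193757) = -247865*((-1561 - 487872) + 193757) = -247865*(-489433 + 193757) = -247865*(-295676) = 73287731740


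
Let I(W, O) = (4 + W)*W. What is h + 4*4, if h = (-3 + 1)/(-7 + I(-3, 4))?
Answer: 81/5 ≈ 16.200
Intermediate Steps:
I(W, O) = W*(4 + W)
h = 1/5 (h = (-3 + 1)/(-7 - 3*(4 - 3)) = -2/(-7 - 3*1) = -2/(-7 - 3) = -2/(-10) = -2*(-1/10) = 1/5 ≈ 0.20000)
h + 4*4 = 1/5 + 4*4 = 1/5 + 16 = 81/5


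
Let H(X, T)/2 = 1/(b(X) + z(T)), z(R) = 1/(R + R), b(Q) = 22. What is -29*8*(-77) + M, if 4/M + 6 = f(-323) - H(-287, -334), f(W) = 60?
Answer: 7075906198/396097 ≈ 17864.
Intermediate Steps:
z(R) = 1/(2*R)
H(X, T) = 2/(22 + 1/(2*T))
M = 29390/396097 (M = 4/(-6 + (60 - 4*(-334)/(1 + 44*(-334)))) = 4/(-6 + (60 - 4*(-334)/(1 - 14696))) = 4/(-6 + (60 - 4*(-334)/(-14695))) = 4/(-6 + (60 - 4*(-334)*(-1)/14695)) = 4/(-6 + (60 - 1*1336/14695)) = 4/(-6 + (60 - 1336/14695)) = 4/(-6 + 880364/14695) = 4/(792194/14695) = 4*(14695/792194) = 29390/396097 ≈ 0.074199)
-29*8*(-77) + M = -29*8*(-77) + 29390/396097 = -232*(-77) + 29390/396097 = 17864 + 29390/396097 = 7075906198/396097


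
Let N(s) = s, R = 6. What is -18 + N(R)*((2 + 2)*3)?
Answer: 54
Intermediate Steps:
-18 + N(R)*((2 + 2)*3) = -18 + 6*((2 + 2)*3) = -18 + 6*(4*3) = -18 + 6*12 = -18 + 72 = 54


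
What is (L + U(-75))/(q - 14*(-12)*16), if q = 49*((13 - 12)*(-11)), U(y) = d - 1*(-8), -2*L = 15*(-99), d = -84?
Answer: 1333/4298 ≈ 0.31014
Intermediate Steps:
L = 1485/2 (L = -15*(-99)/2 = -½*(-1485) = 1485/2 ≈ 742.50)
U(y) = -76 (U(y) = -84 - 1*(-8) = -84 + 8 = -76)
q = -539 (q = 49*(1*(-11)) = 49*(-11) = -539)
(L + U(-75))/(q - 14*(-12)*16) = (1485/2 - 76)/(-539 - 14*(-12)*16) = 1333/(2*(-539 + 168*16)) = 1333/(2*(-539 + 2688)) = (1333/2)/2149 = (1333/2)*(1/2149) = 1333/4298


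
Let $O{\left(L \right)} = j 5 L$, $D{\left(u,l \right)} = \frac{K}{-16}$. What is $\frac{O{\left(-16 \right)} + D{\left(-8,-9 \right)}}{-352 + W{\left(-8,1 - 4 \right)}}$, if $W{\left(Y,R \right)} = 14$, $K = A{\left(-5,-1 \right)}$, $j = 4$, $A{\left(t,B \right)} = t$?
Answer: $\frac{5115}{5408} \approx 0.94582$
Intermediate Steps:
$K = -5$
$D{\left(u,l \right)} = \frac{5}{16}$ ($D{\left(u,l \right)} = - \frac{5}{-16} = \left(-5\right) \left(- \frac{1}{16}\right) = \frac{5}{16}$)
$O{\left(L \right)} = 20 L$ ($O{\left(L \right)} = 4 \cdot 5 L = 20 L$)
$\frac{O{\left(-16 \right)} + D{\left(-8,-9 \right)}}{-352 + W{\left(-8,1 - 4 \right)}} = \frac{20 \left(-16\right) + \frac{5}{16}}{-352 + 14} = \frac{-320 + \frac{5}{16}}{-338} = \left(- \frac{5115}{16}\right) \left(- \frac{1}{338}\right) = \frac{5115}{5408}$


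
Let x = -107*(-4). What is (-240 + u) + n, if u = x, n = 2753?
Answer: 2941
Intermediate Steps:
x = 428
u = 428
(-240 + u) + n = (-240 + 428) + 2753 = 188 + 2753 = 2941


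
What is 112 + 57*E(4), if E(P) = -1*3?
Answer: -59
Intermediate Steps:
E(P) = -3
112 + 57*E(4) = 112 + 57*(-3) = 112 - 171 = -59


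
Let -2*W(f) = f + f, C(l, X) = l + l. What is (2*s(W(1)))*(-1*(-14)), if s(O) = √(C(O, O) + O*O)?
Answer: 28*I ≈ 28.0*I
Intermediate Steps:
C(l, X) = 2*l
W(f) = -f (W(f) = -(f + f)/2 = -f)
s(O) = √(O² + 2*O) (s(O) = √(2*O + O*O) = √(2*O + O²) = √(O² + 2*O))
(2*s(W(1)))*(-1*(-14)) = (2*√((-1*1)*(2 - 1*1)))*(-1*(-14)) = (2*√(-(2 - 1)))*14 = (2*√(-1*1))*14 = (2*√(-1))*14 = (2*I)*14 = 28*I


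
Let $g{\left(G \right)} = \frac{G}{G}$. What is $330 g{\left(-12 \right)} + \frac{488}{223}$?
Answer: $\frac{74078}{223} \approx 332.19$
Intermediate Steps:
$g{\left(G \right)} = 1$
$330 g{\left(-12 \right)} + \frac{488}{223} = 330 \cdot 1 + \frac{488}{223} = 330 + 488 \cdot \frac{1}{223} = 330 + \frac{488}{223} = \frac{74078}{223}$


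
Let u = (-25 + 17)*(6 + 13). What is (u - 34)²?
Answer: 34596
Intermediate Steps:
u = -152 (u = -8*19 = -152)
(u - 34)² = (-152 - 34)² = (-186)² = 34596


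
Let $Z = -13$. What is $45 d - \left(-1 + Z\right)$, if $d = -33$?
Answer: $-1471$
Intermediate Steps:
$45 d - \left(-1 + Z\right) = 45 \left(-33\right) + \left(1 - -13\right) = -1485 + \left(1 + 13\right) = -1485 + 14 = -1471$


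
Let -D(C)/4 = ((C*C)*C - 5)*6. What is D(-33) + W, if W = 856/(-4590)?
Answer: 1979684932/2295 ≈ 8.6261e+5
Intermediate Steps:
D(C) = 120 - 24*C**3 (D(C) = -4*((C*C)*C - 5)*6 = -4*(C**2*C - 5)*6 = -4*(C**3 - 5)*6 = -4*(-5 + C**3)*6 = -4*(-30 + 6*C**3) = 120 - 24*C**3)
W = -428/2295 (W = 856*(-1/4590) = -428/2295 ≈ -0.18649)
D(-33) + W = (120 - 24*(-33)**3) - 428/2295 = (120 - 24*(-35937)) - 428/2295 = (120 + 862488) - 428/2295 = 862608 - 428/2295 = 1979684932/2295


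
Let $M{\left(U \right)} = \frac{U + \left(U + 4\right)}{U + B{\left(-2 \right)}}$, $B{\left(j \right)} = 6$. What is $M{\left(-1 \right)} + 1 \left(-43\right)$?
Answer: $- \frac{213}{5} \approx -42.6$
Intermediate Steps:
$M{\left(U \right)} = \frac{4 + 2 U}{6 + U}$ ($M{\left(U \right)} = \frac{U + \left(U + 4\right)}{U + 6} = \frac{U + \left(4 + U\right)}{6 + U} = \frac{4 + 2 U}{6 + U}$)
$M{\left(-1 \right)} + 1 \left(-43\right) = \frac{2 \left(2 - 1\right)}{6 - 1} + 1 \left(-43\right) = 2 \cdot \frac{1}{5} \cdot 1 - 43 = \frac{2}{5} - 43 = - \frac{213}{5}$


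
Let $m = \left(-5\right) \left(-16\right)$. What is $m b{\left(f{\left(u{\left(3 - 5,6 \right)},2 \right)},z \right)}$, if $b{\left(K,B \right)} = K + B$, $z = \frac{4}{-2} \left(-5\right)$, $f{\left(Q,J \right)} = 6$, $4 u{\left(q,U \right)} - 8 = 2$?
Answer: $1280$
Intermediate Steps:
$u{\left(q,U \right)} = \frac{5}{2}$ ($u{\left(q,U \right)} = 2 + \frac{1}{4} \cdot 2 = 2 + \frac{1}{2} = \frac{5}{2}$)
$z = 10$ ($z = 4 \left(- \frac{1}{2}\right) \left(-5\right) = \left(-2\right) \left(-5\right) = 10$)
$b{\left(K,B \right)} = B + K$
$m = 80$
$m b{\left(f{\left(u{\left(3 - 5,6 \right)},2 \right)},z \right)} = 80 \left(10 + 6\right) = 80 \cdot 16 = 1280$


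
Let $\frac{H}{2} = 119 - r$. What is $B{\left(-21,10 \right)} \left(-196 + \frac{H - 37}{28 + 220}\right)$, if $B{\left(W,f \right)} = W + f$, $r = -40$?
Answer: $\frac{531597}{248} \approx 2143.5$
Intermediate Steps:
$H = 318$ ($H = 2 \left(119 - -40\right) = 2 \left(119 + 40\right) = 2 \cdot 159 = 318$)
$B{\left(-21,10 \right)} \left(-196 + \frac{H - 37}{28 + 220}\right) = \left(-21 + 10\right) \left(-196 + \frac{318 - 37}{28 + 220}\right) = - 11 \left(-196 + \frac{281}{248}\right) = \left(-11\right) \left(- \frac{48327}{248}\right) = \frac{531597}{248}$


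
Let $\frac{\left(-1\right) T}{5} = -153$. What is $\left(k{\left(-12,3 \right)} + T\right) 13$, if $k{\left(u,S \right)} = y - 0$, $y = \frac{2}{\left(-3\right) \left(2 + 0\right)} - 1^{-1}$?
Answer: $\frac{29783}{3} \approx 9927.7$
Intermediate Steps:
$T = 765$ ($T = \left(-5\right) \left(-153\right) = 765$)
$y = - \frac{4}{3}$ ($y = \frac{2}{\left(-3\right) 2} - 1 = \frac{2}{-6} - 1 = 2 \left(- \frac{1}{6}\right) - 1 = - \frac{1}{3} - 1 = - \frac{4}{3} \approx -1.3333$)
$k{\left(u,S \right)} = - \frac{4}{3}$ ($k{\left(u,S \right)} = - \frac{4}{3} - 0 = - \frac{4}{3} + 0 = - \frac{4}{3}$)
$\left(k{\left(-12,3 \right)} + T\right) 13 = \left(- \frac{4}{3} + 765\right) 13 = \frac{2291}{3} \cdot 13 = \frac{29783}{3}$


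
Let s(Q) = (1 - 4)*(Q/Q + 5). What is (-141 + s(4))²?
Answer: 25281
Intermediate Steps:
s(Q) = -18 (s(Q) = -3*(1 + 5) = -3*6 = -18)
(-141 + s(4))² = (-141 - 18)² = (-159)² = 25281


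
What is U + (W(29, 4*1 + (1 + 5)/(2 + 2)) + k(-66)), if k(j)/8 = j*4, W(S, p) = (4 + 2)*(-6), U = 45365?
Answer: 43217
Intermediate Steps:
W(S, p) = -36 (W(S, p) = 6*(-6) = -36)
k(j) = 32*j (k(j) = 8*(j*4) = 8*(4*j) = 32*j)
U + (W(29, 4*1 + (1 + 5)/(2 + 2)) + k(-66)) = 45365 + (-36 + 32*(-66)) = 45365 + (-36 - 2112) = 45365 - 2148 = 43217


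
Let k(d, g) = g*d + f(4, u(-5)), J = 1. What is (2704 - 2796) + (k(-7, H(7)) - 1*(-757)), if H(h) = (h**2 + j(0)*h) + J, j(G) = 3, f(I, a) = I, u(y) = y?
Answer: 172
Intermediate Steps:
H(h) = 1 + h**2 + 3*h (H(h) = (h**2 + 3*h) + 1 = 1 + h**2 + 3*h)
k(d, g) = 4 + d*g (k(d, g) = g*d + 4 = d*g + 4 = 4 + d*g)
(2704 - 2796) + (k(-7, H(7)) - 1*(-757)) = (2704 - 2796) + ((4 - 7*(1 + 7**2 + 3*7)) - 1*(-757)) = -92 + ((4 - 7*(1 + 49 + 21)) + 757) = -92 + ((4 - 7*71) + 757) = -92 + ((4 - 497) + 757) = -92 + (-493 + 757) = -92 + 264 = 172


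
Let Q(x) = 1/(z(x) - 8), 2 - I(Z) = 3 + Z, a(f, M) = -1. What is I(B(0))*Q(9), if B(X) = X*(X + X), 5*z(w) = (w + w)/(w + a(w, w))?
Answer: 20/151 ≈ 0.13245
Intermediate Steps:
z(w) = 2*w/(5*(-1 + w)) (z(w) = ((w + w)/(w - 1))/5 = ((2*w)/(-1 + w))/5 = (2*w/(-1 + w))/5 = 2*w/(5*(-1 + w)))
B(X) = 2*X² (B(X) = X*(2*X) = 2*X²)
I(Z) = -1 - Z (I(Z) = 2 - (3 + Z) = 2 + (-3 - Z) = -1 - Z)
Q(x) = 1/(-8 + 2*x/(5*(-1 + x))) (Q(x) = 1/(2*x/(5*(-1 + x)) - 8) = 1/(-8 + 2*x/(5*(-1 + x))))
I(B(0))*Q(9) = (-1 - 2*0²)*(5*(-1 + 9)/(2*(20 - 19*9))) = (-1 - 2*0)*((5/2)*8/(20 - 171)) = (-1 - 1*0)*((5/2)*8/(-151)) = (-1 + 0)*((5/2)*(-1/151)*8) = -1*(-20/151) = 20/151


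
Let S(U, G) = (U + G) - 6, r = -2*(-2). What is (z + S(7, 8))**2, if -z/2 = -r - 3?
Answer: 529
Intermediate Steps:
r = 4
S(U, G) = -6 + G + U (S(U, G) = (G + U) - 6 = -6 + G + U)
z = 14 (z = -2*(-1*4 - 3) = -2*(-4 - 3) = -2*(-7) = 14)
(z + S(7, 8))**2 = (14 + (-6 + 8 + 7))**2 = (14 + 9)**2 = 23**2 = 529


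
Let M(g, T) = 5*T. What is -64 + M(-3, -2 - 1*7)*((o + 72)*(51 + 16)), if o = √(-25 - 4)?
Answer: -217144 - 3015*I*√29 ≈ -2.1714e+5 - 16236.0*I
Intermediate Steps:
o = I*√29 (o = √(-29) = I*√29 ≈ 5.3852*I)
-64 + M(-3, -2 - 1*7)*((o + 72)*(51 + 16)) = -64 + (5*(-2 - 1*7))*((I*√29 + 72)*(51 + 16)) = -64 + (5*(-2 - 7))*((72 + I*√29)*67) = -64 + (5*(-9))*(4824 + 67*I*√29) = -64 - 45*(4824 + 67*I*√29) = -64 + (-217080 - 3015*I*√29) = -217144 - 3015*I*√29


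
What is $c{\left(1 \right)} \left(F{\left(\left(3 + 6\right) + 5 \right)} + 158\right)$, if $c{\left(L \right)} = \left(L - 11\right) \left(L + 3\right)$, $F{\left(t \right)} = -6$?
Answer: $-6080$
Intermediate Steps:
$c{\left(L \right)} = \left(-11 + L\right) \left(3 + L\right)$
$c{\left(1 \right)} \left(F{\left(\left(3 + 6\right) + 5 \right)} + 158\right) = \left(-33 + 1^{2} - 8\right) \left(-6 + 158\right) = \left(-33 + 1 - 8\right) 152 = \left(-40\right) 152 = -6080$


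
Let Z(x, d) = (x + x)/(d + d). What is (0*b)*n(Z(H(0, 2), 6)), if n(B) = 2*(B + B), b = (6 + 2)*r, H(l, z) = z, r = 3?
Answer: 0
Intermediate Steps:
b = 24 (b = (6 + 2)*3 = 8*3 = 24)
Z(x, d) = x/d (Z(x, d) = (2*x)/((2*d)) = (2*x)*(1/(2*d)) = x/d)
n(B) = 4*B (n(B) = 2*(2*B) = 4*B)
(0*b)*n(Z(H(0, 2), 6)) = (0*24)*(4*(2/6)) = 0*(4*(2*(1/6))) = 0*(4*(1/3)) = 0*(4/3) = 0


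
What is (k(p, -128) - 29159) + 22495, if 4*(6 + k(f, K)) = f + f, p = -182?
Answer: -6761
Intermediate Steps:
k(f, K) = -6 + f/2 (k(f, K) = -6 + (f + f)/4 = -6 + (2*f)/4 = -6 + f/2)
(k(p, -128) - 29159) + 22495 = ((-6 + (½)*(-182)) - 29159) + 22495 = ((-6 - 91) - 29159) + 22495 = (-97 - 29159) + 22495 = -29256 + 22495 = -6761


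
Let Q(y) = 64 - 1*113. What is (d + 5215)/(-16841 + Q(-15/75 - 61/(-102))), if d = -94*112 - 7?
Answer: 532/1689 ≈ 0.31498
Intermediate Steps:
d = -10535 (d = -10528 - 7 = -10535)
Q(y) = -49 (Q(y) = 64 - 113 = -49)
(d + 5215)/(-16841 + Q(-15/75 - 61/(-102))) = (-10535 + 5215)/(-16841 - 49) = -5320/(-16890) = -5320*(-1/16890) = 532/1689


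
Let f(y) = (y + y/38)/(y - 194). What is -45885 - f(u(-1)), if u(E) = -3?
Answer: -343495227/7486 ≈ -45885.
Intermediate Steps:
f(y) = 39*y/(38*(-194 + y)) (f(y) = (y + y*(1/38))/(-194 + y) = (y + y/38)/(-194 + y) = (39*y/38)/(-194 + y) = 39*y/(38*(-194 + y)))
-45885 - f(u(-1)) = -45885 - 39*(-3)/(38*(-194 - 3)) = -45885 - 39*(-3)/(38*(-197)) = -45885 - 39*(-3)*(-1)/(38*197) = -45885 - 1*117/7486 = -45885 - 117/7486 = -343495227/7486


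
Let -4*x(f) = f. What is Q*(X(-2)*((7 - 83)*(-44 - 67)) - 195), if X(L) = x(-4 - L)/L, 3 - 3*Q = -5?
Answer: -6144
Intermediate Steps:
Q = 8/3 (Q = 1 - ⅓*(-5) = 1 + 5/3 = 8/3 ≈ 2.6667)
x(f) = -f/4
X(L) = (1 + L/4)/L (X(L) = (-(-4 - L)/4)/L = (1 + L/4)/L)
Q*(X(-2)*((7 - 83)*(-44 - 67)) - 195) = 8*(((¼)*(4 - 2)/(-2))*((7 - 83)*(-44 - 67)) - 195)/3 = 8*(((¼)*(-½)*2)*(-76*(-111)) - 195)/3 = 8*(-¼*8436 - 195)/3 = 8*(-2109 - 195)/3 = (8/3)*(-2304) = -6144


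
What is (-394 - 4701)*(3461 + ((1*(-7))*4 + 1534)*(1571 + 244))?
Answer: -13944255845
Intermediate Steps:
(-394 - 4701)*(3461 + ((1*(-7))*4 + 1534)*(1571 + 244)) = -5095*(3461 + (-7*4 + 1534)*1815) = -5095*(3461 + (-28 + 1534)*1815) = -5095*(3461 + 1506*1815) = -5095*(3461 + 2733390) = -5095*2736851 = -13944255845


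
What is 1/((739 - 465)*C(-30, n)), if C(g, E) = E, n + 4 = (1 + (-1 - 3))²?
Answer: 1/1370 ≈ 0.00072993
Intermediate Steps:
n = 5 (n = -4 + (1 + (-1 - 3))² = -4 + (1 - 4)² = -4 + (-3)² = -4 + 9 = 5)
1/((739 - 465)*C(-30, n)) = 1/((739 - 465)*5) = (⅕)/274 = (1/274)*(⅕) = 1/1370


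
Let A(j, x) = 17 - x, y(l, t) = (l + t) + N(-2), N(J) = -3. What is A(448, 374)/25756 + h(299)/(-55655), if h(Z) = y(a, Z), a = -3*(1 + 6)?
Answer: -5390347/286690036 ≈ -0.018802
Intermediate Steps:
a = -21 (a = -3*7 = -21)
y(l, t) = -3 + l + t (y(l, t) = (l + t) - 3 = -3 + l + t)
h(Z) = -24 + Z (h(Z) = -3 - 21 + Z = -24 + Z)
A(448, 374)/25756 + h(299)/(-55655) = (17 - 1*374)/25756 + (-24 + 299)/(-55655) = (17 - 374)*(1/25756) + 275*(-1/55655) = -357*1/25756 - 55/11131 = -357/25756 - 55/11131 = -5390347/286690036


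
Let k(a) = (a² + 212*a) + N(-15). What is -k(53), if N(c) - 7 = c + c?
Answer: -14022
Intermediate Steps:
N(c) = 7 + 2*c (N(c) = 7 + (c + c) = 7 + 2*c)
k(a) = -23 + a² + 212*a (k(a) = (a² + 212*a) + (7 + 2*(-15)) = (a² + 212*a) + (7 - 30) = (a² + 212*a) - 23 = -23 + a² + 212*a)
-k(53) = -(-23 + 53² + 212*53) = -(-23 + 2809 + 11236) = -1*14022 = -14022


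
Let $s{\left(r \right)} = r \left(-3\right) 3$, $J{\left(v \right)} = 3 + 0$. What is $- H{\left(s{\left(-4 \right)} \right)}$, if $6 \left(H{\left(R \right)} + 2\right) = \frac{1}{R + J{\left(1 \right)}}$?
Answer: $\frac{467}{234} \approx 1.9957$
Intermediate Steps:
$J{\left(v \right)} = 3$
$s{\left(r \right)} = - 9 r$ ($s{\left(r \right)} = - 3 r 3 = - 9 r$)
$H{\left(R \right)} = -2 + \frac{1}{6 \left(3 + R\right)}$ ($H{\left(R \right)} = -2 + \frac{1}{6 \left(R + 3\right)} = -2 + \frac{1}{6 \left(3 + R\right)}$)
$- H{\left(s{\left(-4 \right)} \right)} = - \frac{-35 - 12 \left(\left(-9\right) \left(-4\right)\right)}{6 \left(3 - -36\right)} = - \frac{-35 - 432}{6 \left(3 + 36\right)} = - \frac{-35 - 432}{6 \cdot 39} = - \frac{-467}{6 \cdot 39} = \left(-1\right) \left(- \frac{467}{234}\right) = \frac{467}{234}$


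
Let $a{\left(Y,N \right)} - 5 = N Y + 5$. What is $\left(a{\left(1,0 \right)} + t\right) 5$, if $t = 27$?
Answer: $185$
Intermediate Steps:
$a{\left(Y,N \right)} = 10 + N Y$ ($a{\left(Y,N \right)} = 5 + \left(N Y + 5\right) = 5 + \left(5 + N Y\right) = 10 + N Y$)
$\left(a{\left(1,0 \right)} + t\right) 5 = \left(\left(10 + 0 \cdot 1\right) + 27\right) 5 = \left(\left(10 + 0\right) + 27\right) 5 = \left(10 + 27\right) 5 = 37 \cdot 5 = 185$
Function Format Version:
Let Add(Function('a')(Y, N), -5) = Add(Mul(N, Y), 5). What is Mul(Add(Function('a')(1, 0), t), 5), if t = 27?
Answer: 185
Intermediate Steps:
Function('a')(Y, N) = Add(10, Mul(N, Y)) (Function('a')(Y, N) = Add(5, Add(Mul(N, Y), 5)) = Add(5, Add(5, Mul(N, Y))) = Add(10, Mul(N, Y)))
Mul(Add(Function('a')(1, 0), t), 5) = Mul(Add(Add(10, Mul(0, 1)), 27), 5) = Mul(Add(Add(10, 0), 27), 5) = Mul(Add(10, 27), 5) = Mul(37, 5) = 185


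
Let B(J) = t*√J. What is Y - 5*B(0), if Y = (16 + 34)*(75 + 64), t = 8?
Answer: 6950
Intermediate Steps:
Y = 6950 (Y = 50*139 = 6950)
B(J) = 8*√J
Y - 5*B(0) = 6950 - 40*√0 = 6950 - 40*0 = 6950 - 5*0 = 6950 + 0 = 6950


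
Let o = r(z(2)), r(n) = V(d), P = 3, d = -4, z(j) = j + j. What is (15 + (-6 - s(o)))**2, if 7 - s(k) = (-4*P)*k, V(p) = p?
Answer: 2500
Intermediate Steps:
z(j) = 2*j
r(n) = -4
o = -4
s(k) = 7 + 12*k (s(k) = 7 - (-4*3)*k = 7 - (-12)*k = 7 + 12*k)
(15 + (-6 - s(o)))**2 = (15 + (-6 - (7 + 12*(-4))))**2 = (15 + (-6 - (7 - 48)))**2 = (15 + (-6 - 1*(-41)))**2 = (15 + (-6 + 41))**2 = (15 + 35)**2 = 50**2 = 2500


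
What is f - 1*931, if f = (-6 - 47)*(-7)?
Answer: -560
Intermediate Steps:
f = 371 (f = -53*(-7) = 371)
f - 1*931 = 371 - 1*931 = 371 - 931 = -560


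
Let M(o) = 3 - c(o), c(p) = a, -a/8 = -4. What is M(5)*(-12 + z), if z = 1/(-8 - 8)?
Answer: 5597/16 ≈ 349.81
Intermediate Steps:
a = 32 (a = -8*(-4) = 32)
z = -1/16 (z = 1/(-16) = -1/16 ≈ -0.062500)
c(p) = 32
M(o) = -29 (M(o) = 3 - 1*32 = 3 - 32 = -29)
M(5)*(-12 + z) = -29*(-12 - 1/16) = -29*(-193/16) = 5597/16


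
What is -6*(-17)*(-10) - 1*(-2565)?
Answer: 1545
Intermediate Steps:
-6*(-17)*(-10) - 1*(-2565) = 102*(-10) + 2565 = -1020 + 2565 = 1545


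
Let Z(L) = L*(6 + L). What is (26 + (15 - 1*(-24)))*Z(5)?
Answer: 3575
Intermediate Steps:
(26 + (15 - 1*(-24)))*Z(5) = (26 + (15 - 1*(-24)))*(5*(6 + 5)) = (26 + (15 + 24))*(5*11) = (26 + 39)*55 = 65*55 = 3575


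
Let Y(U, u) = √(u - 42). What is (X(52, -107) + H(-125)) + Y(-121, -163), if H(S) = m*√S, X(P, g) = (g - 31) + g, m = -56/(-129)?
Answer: -245 + I*√205 + 280*I*√5/129 ≈ -245.0 + 19.171*I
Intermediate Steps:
Y(U, u) = √(-42 + u)
m = 56/129 (m = -56*(-1/129) = 56/129 ≈ 0.43411)
X(P, g) = -31 + 2*g (X(P, g) = (-31 + g) + g = -31 + 2*g)
H(S) = 56*√S/129
(X(52, -107) + H(-125)) + Y(-121, -163) = ((-31 + 2*(-107)) + 56*√(-125)/129) + √(-42 - 163) = ((-31 - 214) + 56*(5*I*√5)/129) + √(-205) = (-245 + 280*I*√5/129) + I*√205 = -245 + I*√205 + 280*I*√5/129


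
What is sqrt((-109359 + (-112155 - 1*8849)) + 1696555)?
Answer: 4*sqrt(91637) ≈ 1210.9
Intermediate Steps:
sqrt((-109359 + (-112155 - 1*8849)) + 1696555) = sqrt((-109359 + (-112155 - 8849)) + 1696555) = sqrt((-109359 - 121004) + 1696555) = sqrt(-230363 + 1696555) = sqrt(1466192) = 4*sqrt(91637)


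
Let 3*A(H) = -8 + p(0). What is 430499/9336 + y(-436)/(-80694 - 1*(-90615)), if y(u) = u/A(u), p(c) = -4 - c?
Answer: 474666467/10291384 ≈ 46.123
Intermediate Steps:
A(H) = -4 (A(H) = (-8 + (-4 - 1*0))/3 = (-8 + (-4 + 0))/3 = (-8 - 4)/3 = (⅓)*(-12) = -4)
y(u) = -u/4 (y(u) = u/(-4) = u*(-¼) = -u/4)
430499/9336 + y(-436)/(-80694 - 1*(-90615)) = 430499/9336 + (-¼*(-436))/(-80694 - 1*(-90615)) = 430499*(1/9336) + 109/(-80694 + 90615) = 430499/9336 + 109/9921 = 474666467/10291384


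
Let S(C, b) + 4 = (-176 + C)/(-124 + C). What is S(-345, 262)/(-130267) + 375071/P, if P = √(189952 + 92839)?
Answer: 1355/61095223 + 375071*√282791/282791 ≈ 705.31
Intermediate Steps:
S(C, b) = -4 + (-176 + C)/(-124 + C)
P = √282791 ≈ 531.78
S(-345, 262)/(-130267) + 375071/P = ((320 - 3*(-345))/(-124 - 345))/(-130267) + 375071/(√282791) = ((320 + 1035)/(-469))*(-1/130267) + 375071*(√282791/282791) = -1/469*1355*(-1/130267) + 375071*√282791/282791 = -1355/469*(-1/130267) + 375071*√282791/282791 = 1355/61095223 + 375071*√282791/282791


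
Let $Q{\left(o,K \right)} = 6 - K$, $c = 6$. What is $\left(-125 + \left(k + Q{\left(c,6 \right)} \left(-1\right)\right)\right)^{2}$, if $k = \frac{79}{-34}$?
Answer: $\frac{18740241}{1156} \approx 16211.0$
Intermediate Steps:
$k = - \frac{79}{34}$ ($k = 79 \left(- \frac{1}{34}\right) = - \frac{79}{34} \approx -2.3235$)
$\left(-125 + \left(k + Q{\left(c,6 \right)} \left(-1\right)\right)\right)^{2} = \left(-125 - \left(\frac{79}{34} - \left(6 - 6\right) \left(-1\right)\right)\right)^{2} = \left(-125 + \left(- \frac{79}{34} + 0 \left(-1\right)\right)\right)^{2} = \left(-125 + \left(- \frac{79}{34} + 0\right)\right)^{2} = \left(-125 - \frac{79}{34}\right)^{2} = \left(- \frac{4329}{34}\right)^{2} = \frac{18740241}{1156}$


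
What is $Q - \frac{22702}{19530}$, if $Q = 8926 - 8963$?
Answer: $- \frac{372656}{9765} \approx -38.162$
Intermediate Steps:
$Q = -37$
$Q - \frac{22702}{19530} = -37 - \frac{22702}{19530} = -37 - 22702 \cdot \frac{1}{19530} = -37 - \frac{11351}{9765} = - \frac{372656}{9765}$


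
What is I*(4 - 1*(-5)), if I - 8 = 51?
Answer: 531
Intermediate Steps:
I = 59 (I = 8 + 51 = 59)
I*(4 - 1*(-5)) = 59*(4 - 1*(-5)) = 59*(4 + 5) = 59*9 = 531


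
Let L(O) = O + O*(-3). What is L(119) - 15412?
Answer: -15650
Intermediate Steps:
L(O) = -2*O (L(O) = O - 3*O = -2*O)
L(119) - 15412 = -2*119 - 15412 = -238 - 15412 = -15650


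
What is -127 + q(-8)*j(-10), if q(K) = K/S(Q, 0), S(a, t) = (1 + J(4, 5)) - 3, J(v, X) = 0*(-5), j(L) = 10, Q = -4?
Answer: -87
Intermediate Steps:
J(v, X) = 0
S(a, t) = -2 (S(a, t) = (1 + 0) - 3 = 1 - 3 = -2)
q(K) = -K/2 (q(K) = K/(-2) = K*(-½) = -K/2)
-127 + q(-8)*j(-10) = -127 - ½*(-8)*10 = -127 + 4*10 = -127 + 40 = -87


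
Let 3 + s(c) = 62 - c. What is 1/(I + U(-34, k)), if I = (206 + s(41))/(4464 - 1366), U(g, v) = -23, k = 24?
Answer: -1549/35515 ≈ -0.043615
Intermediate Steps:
s(c) = 59 - c (s(c) = -3 + (62 - c) = 59 - c)
I = 112/1549 (I = (206 + (59 - 1*41))/(4464 - 1366) = (206 + (59 - 41))/3098 = (206 + 18)*(1/3098) = 224*(1/3098) = 112/1549 ≈ 0.072305)
1/(I + U(-34, k)) = 1/(112/1549 - 23) = 1/(-35515/1549) = -1549/35515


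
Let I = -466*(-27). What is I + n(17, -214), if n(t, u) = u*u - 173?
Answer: 58205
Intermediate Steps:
I = 12582
n(t, u) = -173 + u² (n(t, u) = u² - 173 = -173 + u²)
I + n(17, -214) = 12582 + (-173 + (-214)²) = 12582 + (-173 + 45796) = 12582 + 45623 = 58205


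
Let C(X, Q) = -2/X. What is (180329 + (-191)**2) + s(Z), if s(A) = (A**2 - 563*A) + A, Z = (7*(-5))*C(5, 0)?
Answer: 209138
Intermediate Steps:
Z = 14 (Z = (7*(-5))*(-2/5) = -(-70)/5 = -35*(-2/5) = 14)
s(A) = A**2 - 562*A
(180329 + (-191)**2) + s(Z) = (180329 + (-191)**2) + 14*(-562 + 14) = (180329 + 36481) + 14*(-548) = 216810 - 7672 = 209138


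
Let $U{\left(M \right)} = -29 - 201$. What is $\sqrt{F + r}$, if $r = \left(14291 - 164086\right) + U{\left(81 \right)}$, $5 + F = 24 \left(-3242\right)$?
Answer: $i \sqrt{227838} \approx 477.32 i$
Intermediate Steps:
$U{\left(M \right)} = -230$
$F = -77813$ ($F = -5 + 24 \left(-3242\right) = -5 - 77808 = -77813$)
$r = -150025$ ($r = \left(14291 - 164086\right) - 230 = -149795 - 230 = -150025$)
$\sqrt{F + r} = \sqrt{-77813 - 150025} = \sqrt{-227838} = i \sqrt{227838}$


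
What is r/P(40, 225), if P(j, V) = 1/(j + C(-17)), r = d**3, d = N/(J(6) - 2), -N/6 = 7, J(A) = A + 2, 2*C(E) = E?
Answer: -21609/2 ≈ -10805.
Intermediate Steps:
C(E) = E/2
J(A) = 2 + A
N = -42 (N = -6*7 = -42)
d = -7 (d = -42/((2 + 6) - 2) = -42/(8 - 2) = -42/6 = -42*1/6 = -7)
r = -343 (r = (-7)**3 = -343)
P(j, V) = 1/(-17/2 + j) (P(j, V) = 1/(j + (1/2)*(-17)) = 1/(j - 17/2) = 1/(-17/2 + j))
r/P(40, 225) = -343/(2/(-17 + 2*40)) = -343/(2/(-17 + 80)) = -343/(2/63) = -343/(2*(1/63)) = -343/2/63 = -343*63/2 = -21609/2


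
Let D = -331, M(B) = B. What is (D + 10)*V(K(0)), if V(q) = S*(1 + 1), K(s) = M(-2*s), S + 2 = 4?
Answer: -1284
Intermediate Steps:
S = 2 (S = -2 + 4 = 2)
K(s) = -2*s
V(q) = 4 (V(q) = 2*(1 + 1) = 2*2 = 4)
(D + 10)*V(K(0)) = (-331 + 10)*4 = -321*4 = -1284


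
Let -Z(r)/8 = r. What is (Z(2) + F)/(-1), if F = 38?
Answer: -22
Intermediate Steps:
Z(r) = -8*r
(Z(2) + F)/(-1) = (-8*2 + 38)/(-1) = (-16 + 38)*(-1) = 22*(-1) = -22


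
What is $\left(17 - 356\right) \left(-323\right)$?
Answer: $109497$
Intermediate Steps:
$\left(17 - 356\right) \left(-323\right) = \left(-339\right) \left(-323\right) = 109497$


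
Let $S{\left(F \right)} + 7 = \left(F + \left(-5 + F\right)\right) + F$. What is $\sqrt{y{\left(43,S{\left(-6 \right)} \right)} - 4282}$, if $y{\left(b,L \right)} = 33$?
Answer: $i \sqrt{4249} \approx 65.184 i$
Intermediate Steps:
$S{\left(F \right)} = -12 + 3 F$ ($S{\left(F \right)} = -7 + \left(\left(F + \left(-5 + F\right)\right) + F\right) = -7 + \left(\left(-5 + 2 F\right) + F\right) = -7 + \left(-5 + 3 F\right) = -12 + 3 F$)
$\sqrt{y{\left(43,S{\left(-6 \right)} \right)} - 4282} = \sqrt{33 - 4282} = \sqrt{-4249} = i \sqrt{4249}$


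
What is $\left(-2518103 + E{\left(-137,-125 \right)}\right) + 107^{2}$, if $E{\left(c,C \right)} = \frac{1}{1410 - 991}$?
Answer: $- \frac{1050288025}{419} \approx -2.5067 \cdot 10^{6}$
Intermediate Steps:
$E{\left(c,C \right)} = \frac{1}{419}$ ($E{\left(c,C \right)} = \frac{1}{1410 - 991} = \frac{1}{419}$)
$\left(-2518103 + E{\left(-137,-125 \right)}\right) + 107^{2} = \left(-2518103 + \frac{1}{419}\right) + 107^{2} = - \frac{1055085156}{419} + 11449 = - \frac{1050288025}{419}$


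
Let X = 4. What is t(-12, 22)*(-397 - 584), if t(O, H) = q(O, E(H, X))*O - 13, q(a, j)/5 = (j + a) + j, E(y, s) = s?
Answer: -222687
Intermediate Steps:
q(a, j) = 5*a + 10*j (q(a, j) = 5*((j + a) + j) = 5*((a + j) + j) = 5*(a + 2*j) = 5*a + 10*j)
t(O, H) = -13 + O*(40 + 5*O) (t(O, H) = (5*O + 10*4)*O - 13 = (5*O + 40)*O - 13 = (40 + 5*O)*O - 13 = O*(40 + 5*O) - 13 = -13 + O*(40 + 5*O))
t(-12, 22)*(-397 - 584) = (-13 + 5*(-12)*(8 - 12))*(-397 - 584) = (-13 + 5*(-12)*(-4))*(-981) = (-13 + 240)*(-981) = 227*(-981) = -222687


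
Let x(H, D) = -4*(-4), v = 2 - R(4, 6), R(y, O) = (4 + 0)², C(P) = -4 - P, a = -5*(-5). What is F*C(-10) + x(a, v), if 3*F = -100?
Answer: -184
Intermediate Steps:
F = -100/3 (F = (⅓)*(-100) = -100/3 ≈ -33.333)
a = 25
R(y, O) = 16 (R(y, O) = 4² = 16)
v = -14 (v = 2 - 1*16 = 2 - 16 = -14)
x(H, D) = 16
F*C(-10) + x(a, v) = -100*(-4 - 1*(-10))/3 + 16 = -100*(-4 + 10)/3 + 16 = -100/3*6 + 16 = -200 + 16 = -184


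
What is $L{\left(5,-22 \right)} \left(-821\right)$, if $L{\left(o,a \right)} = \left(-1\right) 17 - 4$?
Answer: $17241$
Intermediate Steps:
$L{\left(o,a \right)} = -21$ ($L{\left(o,a \right)} = -17 - 4 = -21$)
$L{\left(5,-22 \right)} \left(-821\right) = \left(-21\right) \left(-821\right) = 17241$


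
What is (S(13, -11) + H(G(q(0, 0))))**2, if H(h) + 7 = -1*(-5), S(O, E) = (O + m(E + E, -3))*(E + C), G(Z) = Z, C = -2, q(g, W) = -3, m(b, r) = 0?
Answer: 29241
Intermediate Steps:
S(O, E) = O*(-2 + E) (S(O, E) = (O + 0)*(E - 2) = O*(-2 + E))
H(h) = -2 (H(h) = -7 - 1*(-5) = -7 + 5 = -2)
(S(13, -11) + H(G(q(0, 0))))**2 = (13*(-2 - 11) - 2)**2 = (13*(-13) - 2)**2 = (-169 - 2)**2 = (-171)**2 = 29241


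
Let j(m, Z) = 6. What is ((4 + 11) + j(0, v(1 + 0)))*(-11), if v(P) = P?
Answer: -231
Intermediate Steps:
((4 + 11) + j(0, v(1 + 0)))*(-11) = ((4 + 11) + 6)*(-11) = (15 + 6)*(-11) = 21*(-11) = -231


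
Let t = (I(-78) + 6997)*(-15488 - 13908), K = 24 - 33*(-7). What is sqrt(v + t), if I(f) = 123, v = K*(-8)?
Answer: 2*I*sqrt(52325390) ≈ 14467.0*I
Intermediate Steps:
K = 255 (K = 24 + 231 = 255)
v = -2040 (v = 255*(-8) = -2040)
t = -209299520 (t = (123 + 6997)*(-15488 - 13908) = 7120*(-29396) = -209299520)
sqrt(v + t) = sqrt(-2040 - 209299520) = sqrt(-209301560) = 2*I*sqrt(52325390)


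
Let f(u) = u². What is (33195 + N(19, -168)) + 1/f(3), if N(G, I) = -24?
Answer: 298540/9 ≈ 33171.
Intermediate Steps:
(33195 + N(19, -168)) + 1/f(3) = (33195 - 24) + 1/(3²) = 33171 + 1/9 = 33171 + ⅑ = 298540/9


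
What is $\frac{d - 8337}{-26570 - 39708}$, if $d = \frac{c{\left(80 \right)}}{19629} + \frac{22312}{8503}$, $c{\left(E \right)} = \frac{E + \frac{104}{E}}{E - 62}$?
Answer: $\frac{83463132645947}{663729314375160} \approx 0.12575$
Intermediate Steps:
$c{\left(E \right)} = \frac{E + \frac{104}{E}}{-62 + E}$
$d = \frac{26280039193}{10014323220}$ ($d = \frac{\frac{1}{80} \frac{1}{-62 + 80} \left(104 + 80^{2}\right)}{19629} + \frac{22312}{8503} = \frac{104 + 6400}{80 \cdot 18} \cdot \frac{1}{19629} + 22312 \cdot \frac{1}{8503} = \frac{1}{80} \cdot \frac{1}{18} \cdot 6504 \cdot \frac{1}{19629} + \frac{22312}{8503} = \frac{271}{60} \cdot \frac{1}{19629} + \frac{22312}{8503} = \frac{271}{1177740} + \frac{22312}{8503} = \frac{26280039193}{10014323220} \approx 2.6242$)
$\frac{d - 8337}{-26570 - 39708} = \frac{\frac{26280039193}{10014323220} - 8337}{-26570 - 39708} = - \frac{83463132645947}{10014323220 \left(-66278\right)} = \left(- \frac{83463132645947}{10014323220}\right) \left(- \frac{1}{66278}\right) = \frac{83463132645947}{663729314375160}$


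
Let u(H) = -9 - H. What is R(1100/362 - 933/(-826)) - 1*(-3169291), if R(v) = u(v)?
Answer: 473826051519/149506 ≈ 3.1693e+6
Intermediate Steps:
R(v) = -9 - v
R(1100/362 - 933/(-826)) - 1*(-3169291) = (-9 - (1100/362 - 933/(-826))) - 1*(-3169291) = (-9 - (1100*(1/362) - 933*(-1/826))) + 3169291 = (-9 - (550/181 + 933/826)) + 3169291 = (-9 - 1*623173/149506) + 3169291 = (-9 - 623173/149506) + 3169291 = -1968727/149506 + 3169291 = 473826051519/149506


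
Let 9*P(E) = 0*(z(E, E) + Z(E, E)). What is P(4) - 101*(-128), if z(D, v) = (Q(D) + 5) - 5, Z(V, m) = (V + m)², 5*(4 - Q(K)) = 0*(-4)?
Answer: 12928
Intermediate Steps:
Q(K) = 4 (Q(K) = 4 - 0*(-4) = 4 - ⅕*0 = 4 + 0 = 4)
z(D, v) = 4 (z(D, v) = (4 + 5) - 5 = 9 - 5 = 4)
P(E) = 0 (P(E) = (0*(4 + (E + E)²))/9 = (0*(4 + (2*E)²))/9 = (0*(4 + 4*E²))/9 = (⅑)*0 = 0)
P(4) - 101*(-128) = 0 - 101*(-128) = 0 + 12928 = 12928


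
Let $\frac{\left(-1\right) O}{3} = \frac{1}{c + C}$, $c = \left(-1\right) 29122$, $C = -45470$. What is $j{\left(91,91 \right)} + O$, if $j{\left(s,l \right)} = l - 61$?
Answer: $\frac{745921}{24864} \approx 30.0$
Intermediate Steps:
$j{\left(s,l \right)} = -61 + l$ ($j{\left(s,l \right)} = l - 61 = -61 + l$)
$c = -29122$
$O = \frac{1}{24864}$ ($O = - \frac{3}{-29122 - 45470} = - \frac{3}{-74592} = \left(-3\right) \left(- \frac{1}{74592}\right) = \frac{1}{24864} \approx 4.0219 \cdot 10^{-5}$)
$j{\left(91,91 \right)} + O = \left(-61 + 91\right) + \frac{1}{24864} = 30 + \frac{1}{24864} = \frac{745921}{24864}$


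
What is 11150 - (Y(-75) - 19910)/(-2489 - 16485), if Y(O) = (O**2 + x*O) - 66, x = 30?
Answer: 211543499/18974 ≈ 11149.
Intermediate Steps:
Y(O) = -66 + O**2 + 30*O (Y(O) = (O**2 + 30*O) - 66 = -66 + O**2 + 30*O)
11150 - (Y(-75) - 19910)/(-2489 - 16485) = 11150 - ((-66 + (-75)**2 + 30*(-75)) - 19910)/(-2489 - 16485) = 11150 - ((-66 + 5625 - 2250) - 19910)/(-18974) = 11150 - (3309 - 19910)*(-1)/18974 = 11150 - (-16601)*(-1)/18974 = 11150 - 1*16601/18974 = 11150 - 16601/18974 = 211543499/18974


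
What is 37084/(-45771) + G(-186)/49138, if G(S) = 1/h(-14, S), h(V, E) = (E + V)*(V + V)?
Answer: -139787781773/172533345600 ≈ -0.81021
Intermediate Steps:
h(V, E) = 2*V*(E + V) (h(V, E) = (E + V)*(2*V) = 2*V*(E + V))
G(S) = 1/(392 - 28*S) (G(S) = 1/(2*(-14)*(S - 14)) = 1/(2*(-14)*(-14 + S)) = 1/(392 - 28*S))
37084/(-45771) + G(-186)/49138 = 37084/(-45771) - 1/(-392 + 28*(-186))/49138 = 37084*(-1/45771) - 1/(-392 - 5208)*(1/49138) = -508/627 - 1/(-5600)*(1/49138) = -508/627 - 1*(-1/5600)*(1/49138) = -508/627 + (1/5600)*(1/49138) = -508/627 + 1/275172800 = -139787781773/172533345600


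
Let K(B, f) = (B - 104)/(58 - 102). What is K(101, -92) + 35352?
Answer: 1555491/44 ≈ 35352.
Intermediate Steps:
K(B, f) = 26/11 - B/44 (K(B, f) = (-104 + B)/(-44) = (-104 + B)*(-1/44) = 26/11 - B/44)
K(101, -92) + 35352 = (26/11 - 1/44*101) + 35352 = (26/11 - 101/44) + 35352 = 3/44 + 35352 = 1555491/44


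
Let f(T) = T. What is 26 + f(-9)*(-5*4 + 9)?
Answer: 125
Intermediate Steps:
26 + f(-9)*(-5*4 + 9) = 26 - 9*(-5*4 + 9) = 26 - 9*(-20 + 9) = 26 - 9*(-11) = 26 + 99 = 125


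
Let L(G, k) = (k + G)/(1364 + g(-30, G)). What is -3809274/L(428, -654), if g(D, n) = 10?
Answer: 2616971238/113 ≈ 2.3159e+7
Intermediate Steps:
L(G, k) = G/1374 + k/1374 (L(G, k) = (k + G)/(1364 + 10) = (G + k)/1374 = (G + k)*(1/1374) = G/1374 + k/1374)
-3809274/L(428, -654) = -3809274/((1/1374)*428 + (1/1374)*(-654)) = -3809274/(214/687 - 109/229) = -3809274/(-113/687) = -3809274*(-687/113) = 2616971238/113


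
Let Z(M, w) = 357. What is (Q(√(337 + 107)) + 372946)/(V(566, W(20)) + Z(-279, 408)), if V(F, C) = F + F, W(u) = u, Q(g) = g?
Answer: 372946/1489 + 2*√111/1489 ≈ 250.48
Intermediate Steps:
V(F, C) = 2*F
(Q(√(337 + 107)) + 372946)/(V(566, W(20)) + Z(-279, 408)) = (√(337 + 107) + 372946)/(2*566 + 357) = (√444 + 372946)/(1132 + 357) = (2*√111 + 372946)/1489 = (372946 + 2*√111)*(1/1489) = 372946/1489 + 2*√111/1489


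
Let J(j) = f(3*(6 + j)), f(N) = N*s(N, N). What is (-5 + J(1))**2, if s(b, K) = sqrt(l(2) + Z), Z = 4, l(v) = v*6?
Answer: 6241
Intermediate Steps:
l(v) = 6*v
s(b, K) = 4 (s(b, K) = sqrt(6*2 + 4) = sqrt(12 + 4) = sqrt(16) = 4)
f(N) = 4*N (f(N) = N*4 = 4*N)
J(j) = 72 + 12*j (J(j) = 4*(3*(6 + j)) = 4*(18 + 3*j) = 72 + 12*j)
(-5 + J(1))**2 = (-5 + (72 + 12*1))**2 = (-5 + (72 + 12))**2 = (-5 + 84)**2 = 79**2 = 6241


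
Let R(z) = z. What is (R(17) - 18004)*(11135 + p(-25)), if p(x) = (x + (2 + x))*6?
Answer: -195104989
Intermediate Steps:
p(x) = 12 + 12*x (p(x) = (2 + 2*x)*6 = 12 + 12*x)
(R(17) - 18004)*(11135 + p(-25)) = (17 - 18004)*(11135 + (12 + 12*(-25))) = -17987*(11135 + (12 - 300)) = -17987*(11135 - 288) = -17987*10847 = -195104989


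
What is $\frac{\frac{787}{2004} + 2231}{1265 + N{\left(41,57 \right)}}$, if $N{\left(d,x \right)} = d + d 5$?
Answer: $\frac{4471711}{3028044} \approx 1.4768$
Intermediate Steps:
$N{\left(d,x \right)} = 6 d$ ($N{\left(d,x \right)} = d + 5 d = 6 d$)
$\frac{\frac{787}{2004} + 2231}{1265 + N{\left(41,57 \right)}} = \frac{\frac{787}{2004} + 2231}{1265 + 6 \cdot 41} = \frac{787 \cdot \frac{1}{2004} + 2231}{1265 + 246} = \frac{\frac{787}{2004} + 2231}{1511} = \frac{4471711}{2004} \cdot \frac{1}{1511} = \frac{4471711}{3028044}$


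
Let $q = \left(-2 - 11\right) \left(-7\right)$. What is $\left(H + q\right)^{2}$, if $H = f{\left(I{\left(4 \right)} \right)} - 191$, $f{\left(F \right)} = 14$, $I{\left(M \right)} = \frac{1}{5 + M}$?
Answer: $7396$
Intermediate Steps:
$H = -177$ ($H = 14 - 191 = -177$)
$q = 91$ ($q = \left(-13\right) \left(-7\right) = 91$)
$\left(H + q\right)^{2} = \left(-177 + 91\right)^{2} = \left(-86\right)^{2} = 7396$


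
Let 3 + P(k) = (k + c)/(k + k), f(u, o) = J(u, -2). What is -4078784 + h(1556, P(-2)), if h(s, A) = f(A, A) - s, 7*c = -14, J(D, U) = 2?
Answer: -4080338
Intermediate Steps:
c = -2 (c = (⅐)*(-14) = -2)
f(u, o) = 2
P(k) = -3 + (-2 + k)/(2*k) (P(k) = -3 + (k - 2)/(k + k) = -3 + (-2 + k)/((2*k)) = -3 + (-2 + k)*(1/(2*k)) = -3 + (-2 + k)/(2*k))
h(s, A) = 2 - s
-4078784 + h(1556, P(-2)) = -4078784 + (2 - 1*1556) = -4078784 + (2 - 1556) = -4078784 - 1554 = -4080338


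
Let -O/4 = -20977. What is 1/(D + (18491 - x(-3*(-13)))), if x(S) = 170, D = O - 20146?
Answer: 1/82083 ≈ 1.2183e-5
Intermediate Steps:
O = 83908 (O = -4*(-20977) = 83908)
D = 63762 (D = 83908 - 20146 = 63762)
1/(D + (18491 - x(-3*(-13)))) = 1/(63762 + (18491 - 1*170)) = 1/(63762 + (18491 - 170)) = 1/(63762 + 18321) = 1/82083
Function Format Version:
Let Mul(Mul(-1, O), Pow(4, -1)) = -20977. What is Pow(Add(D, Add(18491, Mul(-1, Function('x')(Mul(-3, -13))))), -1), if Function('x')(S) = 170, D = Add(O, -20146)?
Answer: Rational(1, 82083) ≈ 1.2183e-5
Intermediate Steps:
O = 83908 (O = Mul(-4, -20977) = 83908)
D = 63762 (D = Add(83908, -20146) = 63762)
Pow(Add(D, Add(18491, Mul(-1, Function('x')(Mul(-3, -13))))), -1) = Pow(Add(63762, Add(18491, Mul(-1, 170))), -1) = Pow(Add(63762, Add(18491, -170)), -1) = Pow(Add(63762, 18321), -1) = Pow(82083, -1) = Rational(1, 82083)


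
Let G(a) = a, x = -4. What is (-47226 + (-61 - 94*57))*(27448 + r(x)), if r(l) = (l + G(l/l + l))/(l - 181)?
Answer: -53465072223/37 ≈ -1.4450e+9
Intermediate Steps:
r(l) = (1 + 2*l)/(-181 + l) (r(l) = (l + (l/l + l))/(l - 181) = (l + (1 + l))/(-181 + l) = (1 + 2*l)/(-181 + l))
(-47226 + (-61 - 94*57))*(27448 + r(x)) = (-47226 + (-61 - 94*57))*(27448 + (1 + 2*(-4))/(-181 - 4)) = (-47226 + (-61 - 5358))*(27448 + (1 - 8)/(-185)) = (-47226 - 5419)*(27448 - 1/185*(-7)) = -52645*(27448 + 7/185) = -52645*5077887/185 = -53465072223/37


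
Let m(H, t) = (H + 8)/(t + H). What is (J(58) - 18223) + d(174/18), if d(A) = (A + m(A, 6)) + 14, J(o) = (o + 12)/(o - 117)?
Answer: -151400743/8319 ≈ -18199.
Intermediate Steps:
m(H, t) = (8 + H)/(H + t)
J(o) = (12 + o)/(-117 + o)
d(A) = 14 + A + (8 + A)/(6 + A) (d(A) = (A + (8 + A)/(A + 6)) + 14 = (A + (8 + A)/(6 + A)) + 14 = 14 + A + (8 + A)/(6 + A))
(J(58) - 18223) + d(174/18) = ((12 + 58)/(-117 + 58) - 18223) + (92 + (174/18)² + 21*(174/18))/(6 + 174/18) = (70/(-59) - 18223) + (92 + (174*(1/18))² + 21*(174*(1/18)))/(6 + 174*(1/18)) = (-1/59*70 - 18223) + (92 + (29/3)² + 21*(29/3))/(6 + 29/3) = (-70/59 - 18223) + (92 + 841/9 + 203)/(47/3) = -1075227/59 + (3/47)*(3496/9) = -1075227/59 + 3496/141 = -151400743/8319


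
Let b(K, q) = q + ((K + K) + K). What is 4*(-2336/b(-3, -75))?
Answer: 2336/21 ≈ 111.24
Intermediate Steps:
b(K, q) = q + 3*K (b(K, q) = q + (2*K + K) = q + 3*K)
4*(-2336/b(-3, -75)) = 4*(-2336/(-75 + 3*(-3))) = 4*(-2336/(-75 - 9)) = 4*(-2336/(-84)) = 4*(-2336*(-1/84)) = 4*(584/21) = 2336/21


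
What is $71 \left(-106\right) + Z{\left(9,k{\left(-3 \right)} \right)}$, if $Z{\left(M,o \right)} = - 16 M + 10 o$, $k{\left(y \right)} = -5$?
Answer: $-7720$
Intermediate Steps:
$71 \left(-106\right) + Z{\left(9,k{\left(-3 \right)} \right)} = 71 \left(-106\right) + \left(\left(-16\right) 9 + 10 \left(-5\right)\right) = -7526 - 194 = -7720$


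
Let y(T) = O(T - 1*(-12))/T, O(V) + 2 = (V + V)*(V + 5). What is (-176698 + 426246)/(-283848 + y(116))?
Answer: -499096/567109 ≈ -0.88007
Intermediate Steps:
O(V) = -2 + 2*V*(5 + V) (O(V) = -2 + (V + V)*(V + 5) = -2 + (2*V)*(5 + V) = -2 + 2*V*(5 + V))
y(T) = (118 + 2*(12 + T)² + 10*T)/T (y(T) = (-2 + 2*(T - 1*(-12))² + 10*(T - 1*(-12)))/T = (-2 + 2*(T + 12)² + 10*(T + 12))/T = (-2 + 2*(12 + T)² + 10*(12 + T))/T = (-2 + 2*(12 + T)² + (120 + 10*T))/T = (118 + 2*(12 + T)² + 10*T)/T)
(-176698 + 426246)/(-283848 + y(116)) = (-176698 + 426246)/(-283848 + (58 + 2*116 + 406/116)) = 249548/(-283848 + (58 + 232 + 406*(1/116))) = 249548/(-283848 + (58 + 232 + 7/2)) = 249548/(-283848 + 587/2) = 249548/(-567109/2) = 249548*(-2/567109) = -499096/567109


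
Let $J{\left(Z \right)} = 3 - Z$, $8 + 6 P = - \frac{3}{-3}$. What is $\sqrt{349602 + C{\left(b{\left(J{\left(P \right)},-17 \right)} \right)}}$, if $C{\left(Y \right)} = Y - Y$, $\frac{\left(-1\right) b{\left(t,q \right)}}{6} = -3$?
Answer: $\sqrt{349602} \approx 591.27$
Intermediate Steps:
$P = - \frac{7}{6}$ ($P = - \frac{4}{3} + \frac{\left(-3\right) \frac{1}{-3}}{6} = - \frac{4}{3} + \frac{\left(-3\right) \left(- \frac{1}{3}\right)}{6} = - \frac{4}{3} + \frac{1}{6} \cdot 1 = - \frac{4}{3} + \frac{1}{6} = - \frac{7}{6} \approx -1.1667$)
$b{\left(t,q \right)} = 18$ ($b{\left(t,q \right)} = \left(-6\right) \left(-3\right) = 18$)
$C{\left(Y \right)} = 0$
$\sqrt{349602 + C{\left(b{\left(J{\left(P \right)},-17 \right)} \right)}} = \sqrt{349602 + 0} = \sqrt{349602}$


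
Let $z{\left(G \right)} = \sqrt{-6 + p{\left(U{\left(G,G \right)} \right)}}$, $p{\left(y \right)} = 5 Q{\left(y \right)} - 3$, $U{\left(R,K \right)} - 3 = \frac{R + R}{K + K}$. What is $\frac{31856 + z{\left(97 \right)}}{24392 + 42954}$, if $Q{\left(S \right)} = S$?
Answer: $\frac{15928}{33673} + \frac{\sqrt{11}}{67346} \approx 0.47307$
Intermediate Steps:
$U{\left(R,K \right)} = 3 + \frac{R}{K}$ ($U{\left(R,K \right)} = 3 + \frac{R + R}{K + K} = 3 + \frac{2 R}{2 K} = 3 + 2 R \frac{1}{2 K} = 3 + \frac{R}{K}$)
$p{\left(y \right)} = -3 + 5 y$ ($p{\left(y \right)} = 5 y - 3 = -3 + 5 y$)
$z{\left(G \right)} = \sqrt{11}$ ($z{\left(G \right)} = \sqrt{-6 + \left(-3 + 5 \left(3 + \frac{G}{G}\right)\right)} = \sqrt{-6 - \left(3 - 5 \left(3 + 1\right)\right)} = \sqrt{-6 + \left(-3 + 5 \cdot 4\right)} = \sqrt{-6 + \left(-3 + 20\right)} = \sqrt{-6 + 17} = \sqrt{11}$)
$\frac{31856 + z{\left(97 \right)}}{24392 + 42954} = \frac{31856 + \sqrt{11}}{24392 + 42954} = \frac{31856 + \sqrt{11}}{67346} = \left(31856 + \sqrt{11}\right) \frac{1}{67346} = \frac{15928}{33673} + \frac{\sqrt{11}}{67346}$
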